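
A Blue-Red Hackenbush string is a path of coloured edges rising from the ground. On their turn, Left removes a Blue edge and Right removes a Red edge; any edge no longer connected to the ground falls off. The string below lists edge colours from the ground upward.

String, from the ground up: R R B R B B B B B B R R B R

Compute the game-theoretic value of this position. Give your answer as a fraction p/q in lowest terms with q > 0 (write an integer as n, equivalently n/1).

Build value(s[:k]) for k = 1..14, string s = R R B R B B B B B B R R B R.
R: Left { — }, Right { 0 } -> simplest -1
RR: Left { — }, Right { -1; 0 } -> simplest -2
RRB: Left { -2 }, Right { -1; 0 } -> simplest -3/2
RRBR: Left { -2 }, Right { -3/2; -1; 0 } -> simplest -7/4
RRBRB: Left { -2; -7/4 }, Right { -3/2; -1; 0 } -> simplest -13/8
RRBRBB: Left { -2; -7/4; -13/8 }, Right { -3/2; -1; 0 } -> simplest -25/16
RRBRBBB: Left { -2; -7/4; -13/8; -25/16 }, Right { -3/2; -1; 0 } -> simplest -49/32
RRBRBBBB: Left { -2; -7/4; -13/8; -25/16; -49/32 }, Right { -3/2; -1; 0 } -> simplest -97/64
RRBRBBBBB: Left { -2; -7/4; -13/8; -25/16; -49/32; -97/64 }, Right { -3/2; -1; 0 } -> simplest -193/128
RRBRBBBBBB: Left { -2; -7/4; -13/8; -25/16; -49/32; -97/64; -193/128 }, Right { -3/2; -1; 0 } -> simplest -385/256
RRBRBBBBBBR: Left { -2; -7/4; -13/8; -25/16; -49/32; -97/64; -193/128 }, Right { -385/256; -3/2; -1; 0 } -> simplest -771/512
RRBRBBBBBBRR: Left { -2; -7/4; -13/8; -25/16; -49/32; -97/64; -193/128 }, Right { -771/512; -385/256; -3/2; -1; 0 } -> simplest -1543/1024
RRBRBBBBBBRRB: Left { -2; -7/4; -13/8; -25/16; -49/32; -97/64; -193/128; -1543/1024 }, Right { -771/512; -385/256; -3/2; -1; 0 } -> simplest -3085/2048
RRBRBBBBBBRRBR: Left { -2; -7/4; -13/8; -25/16; -49/32; -97/64; -193/128; -1543/1024 }, Right { -3085/2048; -771/512; -385/256; -3/2; -1; 0 } -> simplest -6171/4096

-6171/4096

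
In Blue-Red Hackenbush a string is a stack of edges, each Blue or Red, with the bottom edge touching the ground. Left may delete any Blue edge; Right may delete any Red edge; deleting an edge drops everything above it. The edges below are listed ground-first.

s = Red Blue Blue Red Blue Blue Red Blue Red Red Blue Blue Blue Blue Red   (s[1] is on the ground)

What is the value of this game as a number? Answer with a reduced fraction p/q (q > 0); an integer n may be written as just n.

-4803/16384

v(R) = { none | 0 } gives -1
v(RB) = { -1 | 0 } gives -1/2
v(RBB) = { -1; -1/2 | 0 } gives -1/4
v(RBBR) = { -1; -1/2 | -1/4; 0 } gives -3/8
v(RBBRB) = { -1; -1/2; -3/8 | -1/4; 0 } gives -5/16
v(RBBRBB) = { -1; -1/2; -3/8; -5/16 | -1/4; 0 } gives -9/32
v(RBBRBBR) = { -1; -1/2; -3/8; -5/16 | -9/32; -1/4; 0 } gives -19/64
v(RBBRBBRB) = { -1; -1/2; -3/8; -5/16; -19/64 | -9/32; -1/4; 0 } gives -37/128
v(RBBRBBRBR) = { -1; -1/2; -3/8; -5/16; -19/64 | -37/128; -9/32; -1/4; 0 } gives -75/256
v(RBBRBBRBRR) = { -1; -1/2; -3/8; -5/16; -19/64 | -75/256; -37/128; -9/32; -1/4; 0 } gives -151/512
v(RBBRBBRBRRB) = { -1; -1/2; -3/8; -5/16; -19/64; -151/512 | -75/256; -37/128; -9/32; -1/4; 0 } gives -301/1024
v(RBBRBBRBRRBB) = { -1; -1/2; -3/8; -5/16; -19/64; -151/512; -301/1024 | -75/256; -37/128; -9/32; -1/4; 0 } gives -601/2048
v(RBBRBBRBRRBBB) = { -1; -1/2; -3/8; -5/16; -19/64; -151/512; -301/1024; -601/2048 | -75/256; -37/128; -9/32; -1/4; 0 } gives -1201/4096
v(RBBRBBRBRRBBBB) = { -1; -1/2; -3/8; -5/16; -19/64; -151/512; -301/1024; -601/2048; -1201/4096 | -75/256; -37/128; -9/32; -1/4; 0 } gives -2401/8192
v(RBBRBBRBRRBBBBR) = { -1; -1/2; -3/8; -5/16; -19/64; -151/512; -301/1024; -601/2048; -1201/4096 | -2401/8192; -75/256; -37/128; -9/32; -1/4; 0 } gives -4803/16384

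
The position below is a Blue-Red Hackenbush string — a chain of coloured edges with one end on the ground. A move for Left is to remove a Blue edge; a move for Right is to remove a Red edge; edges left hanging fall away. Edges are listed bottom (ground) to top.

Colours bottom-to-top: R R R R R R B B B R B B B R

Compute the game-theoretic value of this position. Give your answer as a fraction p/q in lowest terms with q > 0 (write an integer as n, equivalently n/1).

-1315/256

Prefix values for R R R R R R B B B R B B B R via {L|R} + simplicity:
g_1 [R]  L=[none]  R=[0]  -> -1
g_2 [RR]  L=[none]  R=[-1, 0]  -> -2
g_3 [RRR]  L=[none]  R=[-2, -1, 0]  -> -3
g_4 [RRRR]  L=[none]  R=[-3, -2, -1, 0]  -> -4
g_5 [RRRRR]  L=[none]  R=[-4, -3, -2, -1, 0]  -> -5
g_6 [RRRRRR]  L=[none]  R=[-5, -4, -3, -2, -1, 0]  -> -6
g_7 [RRRRRRB]  L=[-6]  R=[-5, -4, -3, -2, -1, 0]  -> -11/2
g_8 [RRRRRRBB]  L=[-6, -11/2]  R=[-5, -4, -3, -2, -1, 0]  -> -21/4
g_9 [RRRRRRBBB]  L=[-6, -11/2, -21/4]  R=[-5, -4, -3, -2, -1, 0]  -> -41/8
g_10 [RRRRRRBBBR]  L=[-6, -11/2, -21/4]  R=[-41/8, -5, -4, -3, -2, -1, 0]  -> -83/16
g_11 [RRRRRRBBBRB]  L=[-6, -11/2, -21/4, -83/16]  R=[-41/8, -5, -4, -3, -2, -1, 0]  -> -165/32
g_12 [RRRRRRBBBRBB]  L=[-6, -11/2, -21/4, -83/16, -165/32]  R=[-41/8, -5, -4, -3, -2, -1, 0]  -> -329/64
g_13 [RRRRRRBBBRBBB]  L=[-6, -11/2, -21/4, -83/16, -165/32, -329/64]  R=[-41/8, -5, -4, -3, -2, -1, 0]  -> -657/128
g_14 [RRRRRRBBBRBBBR]  L=[-6, -11/2, -21/4, -83/16, -165/32, -329/64]  R=[-657/128, -41/8, -5, -4, -3, -2, -1, 0]  -> -1315/256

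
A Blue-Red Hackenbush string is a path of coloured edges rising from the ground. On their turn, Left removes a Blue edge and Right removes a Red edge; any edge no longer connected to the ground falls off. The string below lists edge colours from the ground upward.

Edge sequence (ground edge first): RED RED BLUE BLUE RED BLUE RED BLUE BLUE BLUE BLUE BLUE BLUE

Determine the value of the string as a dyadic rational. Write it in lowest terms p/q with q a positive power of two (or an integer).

-2689/2048

step 1: add RED to get R; options L={ none } R={ 0 } ⇒ -1
step 2: add RED to get RR; options L={ none } R={ -1, 0 } ⇒ -2
step 3: add BLUE to get RRB; options L={ -2 } R={ -1, 0 } ⇒ -3/2
step 4: add BLUE to get RRBB; options L={ -2, -3/2 } R={ -1, 0 } ⇒ -5/4
step 5: add RED to get RRBBR; options L={ -2, -3/2 } R={ -5/4, -1, 0 } ⇒ -11/8
step 6: add BLUE to get RRBBRB; options L={ -2, -3/2, -11/8 } R={ -5/4, -1, 0 } ⇒ -21/16
step 7: add RED to get RRBBRBR; options L={ -2, -3/2, -11/8 } R={ -21/16, -5/4, -1, 0 } ⇒ -43/32
step 8: add BLUE to get RRBBRBRB; options L={ -2, -3/2, -11/8, -43/32 } R={ -21/16, -5/4, -1, 0 } ⇒ -85/64
step 9: add BLUE to get RRBBRBRBB; options L={ -2, -3/2, -11/8, -43/32, -85/64 } R={ -21/16, -5/4, -1, 0 } ⇒ -169/128
step 10: add BLUE to get RRBBRBRBBB; options L={ -2, -3/2, -11/8, -43/32, -85/64, -169/128 } R={ -21/16, -5/4, -1, 0 } ⇒ -337/256
step 11: add BLUE to get RRBBRBRBBBB; options L={ -2, -3/2, -11/8, -43/32, -85/64, -169/128, -337/256 } R={ -21/16, -5/4, -1, 0 } ⇒ -673/512
step 12: add BLUE to get RRBBRBRBBBBB; options L={ -2, -3/2, -11/8, -43/32, -85/64, -169/128, -337/256, -673/512 } R={ -21/16, -5/4, -1, 0 } ⇒ -1345/1024
step 13: add BLUE to get RRBBRBRBBBBBB; options L={ -2, -3/2, -11/8, -43/32, -85/64, -169/128, -337/256, -673/512, -1345/1024 } R={ -21/16, -5/4, -1, 0 } ⇒ -2689/2048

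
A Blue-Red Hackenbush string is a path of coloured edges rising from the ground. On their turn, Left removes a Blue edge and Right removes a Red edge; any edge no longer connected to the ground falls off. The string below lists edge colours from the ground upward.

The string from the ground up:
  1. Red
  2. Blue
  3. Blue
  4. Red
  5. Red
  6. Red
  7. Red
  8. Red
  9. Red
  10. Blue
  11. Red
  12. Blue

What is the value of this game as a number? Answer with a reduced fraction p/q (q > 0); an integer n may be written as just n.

-1013/2048

Recurse on prefixes of the 12-edge string Red Blue Blue Red Red Red Red Red Red Blue Red Blue:
v_1 [R]  L=[·]  R=[0]  gives -1
v_2 [RB]  L=[-1]  R=[0]  gives -1/2
v_3 [RBB]  L=[-1; -1/2]  R=[0]  gives -1/4
v_4 [RBBR]  L=[-1; -1/2]  R=[-1/4; 0]  gives -3/8
v_5 [RBBRR]  L=[-1; -1/2]  R=[-3/8; -1/4; 0]  gives -7/16
v_6 [RBBRRR]  L=[-1; -1/2]  R=[-7/16; -3/8; -1/4; 0]  gives -15/32
v_7 [RBBRRRR]  L=[-1; -1/2]  R=[-15/32; -7/16; -3/8; -1/4; 0]  gives -31/64
v_8 [RBBRRRRR]  L=[-1; -1/2]  R=[-31/64; -15/32; -7/16; -3/8; -1/4; 0]  gives -63/128
v_9 [RBBRRRRRR]  L=[-1; -1/2]  R=[-63/128; -31/64; -15/32; -7/16; -3/8; -1/4; 0]  gives -127/256
v_10 [RBBRRRRRRB]  L=[-1; -1/2; -127/256]  R=[-63/128; -31/64; -15/32; -7/16; -3/8; -1/4; 0]  gives -253/512
v_11 [RBBRRRRRRBR]  L=[-1; -1/2; -127/256]  R=[-253/512; -63/128; -31/64; -15/32; -7/16; -3/8; -1/4; 0]  gives -507/1024
v_12 [RBBRRRRRRBRB]  L=[-1; -1/2; -127/256; -507/1024]  R=[-253/512; -63/128; -31/64; -15/32; -7/16; -3/8; -1/4; 0]  gives -1013/2048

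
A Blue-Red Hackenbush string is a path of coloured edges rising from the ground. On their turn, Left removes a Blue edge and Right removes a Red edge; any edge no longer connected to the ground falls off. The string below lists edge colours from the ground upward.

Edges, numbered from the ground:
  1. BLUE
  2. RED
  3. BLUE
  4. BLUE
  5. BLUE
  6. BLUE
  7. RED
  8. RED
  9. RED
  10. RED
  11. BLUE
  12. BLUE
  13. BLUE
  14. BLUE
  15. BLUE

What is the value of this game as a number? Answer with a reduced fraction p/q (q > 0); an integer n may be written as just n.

15423/16384

Prefix values for BLUE RED BLUE BLUE BLUE BLUE RED RED RED RED BLUE BLUE BLUE BLUE BLUE via {L|R} + simplicity:
g(B) = { 0 |  } gives 1
g(BR) = { 0 | 1 } gives 1/2
g(BRB) = { 0 1/2 | 1 } gives 3/4
g(BRBB) = { 0 1/2 3/4 | 1 } gives 7/8
g(BRBBB) = { 0 1/2 3/4 7/8 | 1 } gives 15/16
g(BRBBBB) = { 0 1/2 3/4 7/8 15/16 | 1 } gives 31/32
g(BRBBBBR) = { 0 1/2 3/4 7/8 15/16 | 31/32 1 } gives 61/64
g(BRBBBBRR) = { 0 1/2 3/4 7/8 15/16 | 61/64 31/32 1 } gives 121/128
g(BRBBBBRRR) = { 0 1/2 3/4 7/8 15/16 | 121/128 61/64 31/32 1 } gives 241/256
g(BRBBBBRRRR) = { 0 1/2 3/4 7/8 15/16 | 241/256 121/128 61/64 31/32 1 } gives 481/512
g(BRBBBBRRRRB) = { 0 1/2 3/4 7/8 15/16 481/512 | 241/256 121/128 61/64 31/32 1 } gives 963/1024
g(BRBBBBRRRRBB) = { 0 1/2 3/4 7/8 15/16 481/512 963/1024 | 241/256 121/128 61/64 31/32 1 } gives 1927/2048
g(BRBBBBRRRRBBB) = { 0 1/2 3/4 7/8 15/16 481/512 963/1024 1927/2048 | 241/256 121/128 61/64 31/32 1 } gives 3855/4096
g(BRBBBBRRRRBBBB) = { 0 1/2 3/4 7/8 15/16 481/512 963/1024 1927/2048 3855/4096 | 241/256 121/128 61/64 31/32 1 } gives 7711/8192
g(BRBBBBRRRRBBBBB) = { 0 1/2 3/4 7/8 15/16 481/512 963/1024 1927/2048 3855/4096 7711/8192 | 241/256 121/128 61/64 31/32 1 } gives 15423/16384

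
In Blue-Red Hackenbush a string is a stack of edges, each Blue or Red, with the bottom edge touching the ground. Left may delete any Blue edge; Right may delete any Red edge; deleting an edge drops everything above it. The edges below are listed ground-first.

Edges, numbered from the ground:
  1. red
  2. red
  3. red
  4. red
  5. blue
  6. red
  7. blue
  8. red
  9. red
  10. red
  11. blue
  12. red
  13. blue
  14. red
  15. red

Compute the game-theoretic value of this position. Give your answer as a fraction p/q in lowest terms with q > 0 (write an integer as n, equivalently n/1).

-7639/2048

Prefix values for red red red red blue red blue red red red blue red blue red red via {L|R} + simplicity:
step 1: add red to get r; options L={ none } R={ 0 } → -1
step 2: add red to get rr; options L={ none } R={ -1,0 } → -2
step 3: add red to get rrr; options L={ none } R={ -2,-1,0 } → -3
step 4: add red to get rrrr; options L={ none } R={ -3,-2,-1,0 } → -4
step 5: add blue to get rrrrb; options L={ -4 } R={ -3,-2,-1,0 } → -7/2
step 6: add red to get rrrrbr; options L={ -4 } R={ -7/2,-3,-2,-1,0 } → -15/4
step 7: add blue to get rrrrbrb; options L={ -4,-15/4 } R={ -7/2,-3,-2,-1,0 } → -29/8
step 8: add red to get rrrrbrbr; options L={ -4,-15/4 } R={ -29/8,-7/2,-3,-2,-1,0 } → -59/16
step 9: add red to get rrrrbrbrr; options L={ -4,-15/4 } R={ -59/16,-29/8,-7/2,-3,-2,-1,0 } → -119/32
step 10: add red to get rrrrbrbrrr; options L={ -4,-15/4 } R={ -119/32,-59/16,-29/8,-7/2,-3,-2,-1,0 } → -239/64
step 11: add blue to get rrrrbrbrrrb; options L={ -4,-15/4,-239/64 } R={ -119/32,-59/16,-29/8,-7/2,-3,-2,-1,0 } → -477/128
step 12: add red to get rrrrbrbrrrbr; options L={ -4,-15/4,-239/64 } R={ -477/128,-119/32,-59/16,-29/8,-7/2,-3,-2,-1,0 } → -955/256
step 13: add blue to get rrrrbrbrrrbrb; options L={ -4,-15/4,-239/64,-955/256 } R={ -477/128,-119/32,-59/16,-29/8,-7/2,-3,-2,-1,0 } → -1909/512
step 14: add red to get rrrrbrbrrrbrbr; options L={ -4,-15/4,-239/64,-955/256 } R={ -1909/512,-477/128,-119/32,-59/16,-29/8,-7/2,-3,-2,-1,0 } → -3819/1024
step 15: add red to get rrrrbrbrrrbrbrr; options L={ -4,-15/4,-239/64,-955/256 } R={ -3819/1024,-1909/512,-477/128,-119/32,-59/16,-29/8,-7/2,-3,-2,-1,0 } → -7639/2048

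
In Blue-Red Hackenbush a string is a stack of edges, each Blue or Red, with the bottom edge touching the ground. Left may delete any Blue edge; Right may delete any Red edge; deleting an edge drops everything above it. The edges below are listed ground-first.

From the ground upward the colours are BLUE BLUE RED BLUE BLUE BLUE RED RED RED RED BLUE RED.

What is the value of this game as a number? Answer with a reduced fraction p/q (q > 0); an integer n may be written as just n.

step 1: add BLUE to get B; options L={ 0 } R={ none } gives 1
step 2: add BLUE to get BB; options L={ 0, 1 } R={ none } gives 2
step 3: add RED to get BBR; options L={ 0, 1 } R={ 2 } gives 3/2
step 4: add BLUE to get BBRB; options L={ 0, 1, 3/2 } R={ 2 } gives 7/4
step 5: add BLUE to get BBRBB; options L={ 0, 1, 3/2, 7/4 } R={ 2 } gives 15/8
step 6: add BLUE to get BBRBBB; options L={ 0, 1, 3/2, 7/4, 15/8 } R={ 2 } gives 31/16
step 7: add RED to get BBRBBBR; options L={ 0, 1, 3/2, 7/4, 15/8 } R={ 31/16, 2 } gives 61/32
step 8: add RED to get BBRBBBRR; options L={ 0, 1, 3/2, 7/4, 15/8 } R={ 61/32, 31/16, 2 } gives 121/64
step 9: add RED to get BBRBBBRRR; options L={ 0, 1, 3/2, 7/4, 15/8 } R={ 121/64, 61/32, 31/16, 2 } gives 241/128
step 10: add RED to get BBRBBBRRRR; options L={ 0, 1, 3/2, 7/4, 15/8 } R={ 241/128, 121/64, 61/32, 31/16, 2 } gives 481/256
step 11: add BLUE to get BBRBBBRRRRB; options L={ 0, 1, 3/2, 7/4, 15/8, 481/256 } R={ 241/128, 121/64, 61/32, 31/16, 2 } gives 963/512
step 12: add RED to get BBRBBBRRRRBR; options L={ 0, 1, 3/2, 7/4, 15/8, 481/256 } R={ 963/512, 241/128, 121/64, 61/32, 31/16, 2 } gives 1925/1024

1925/1024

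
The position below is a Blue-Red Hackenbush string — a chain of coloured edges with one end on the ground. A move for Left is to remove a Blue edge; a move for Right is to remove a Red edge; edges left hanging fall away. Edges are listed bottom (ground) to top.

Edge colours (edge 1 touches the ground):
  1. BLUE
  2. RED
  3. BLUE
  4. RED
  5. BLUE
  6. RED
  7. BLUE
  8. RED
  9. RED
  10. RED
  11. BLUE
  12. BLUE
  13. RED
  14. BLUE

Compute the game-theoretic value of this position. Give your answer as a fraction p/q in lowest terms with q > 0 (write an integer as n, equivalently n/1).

5403/8192

Build val(s[:k]) for k = 1..14, string s = BLUE RED BLUE RED BLUE RED BLUE RED RED RED BLUE BLUE RED BLUE.
step 1: add BLUE to get B; options L={ 0 } R={ — } => 1
step 2: add RED to get BR; options L={ 0 } R={ 1 } => 1/2
step 3: add BLUE to get BRB; options L={ 0, 1/2 } R={ 1 } => 3/4
step 4: add RED to get BRBR; options L={ 0, 1/2 } R={ 3/4, 1 } => 5/8
step 5: add BLUE to get BRBRB; options L={ 0, 1/2, 5/8 } R={ 3/4, 1 } => 11/16
step 6: add RED to get BRBRBR; options L={ 0, 1/2, 5/8 } R={ 11/16, 3/4, 1 } => 21/32
step 7: add BLUE to get BRBRBRB; options L={ 0, 1/2, 5/8, 21/32 } R={ 11/16, 3/4, 1 } => 43/64
step 8: add RED to get BRBRBRBR; options L={ 0, 1/2, 5/8, 21/32 } R={ 43/64, 11/16, 3/4, 1 } => 85/128
step 9: add RED to get BRBRBRBRR; options L={ 0, 1/2, 5/8, 21/32 } R={ 85/128, 43/64, 11/16, 3/4, 1 } => 169/256
step 10: add RED to get BRBRBRBRRR; options L={ 0, 1/2, 5/8, 21/32 } R={ 169/256, 85/128, 43/64, 11/16, 3/4, 1 } => 337/512
step 11: add BLUE to get BRBRBRBRRRB; options L={ 0, 1/2, 5/8, 21/32, 337/512 } R={ 169/256, 85/128, 43/64, 11/16, 3/4, 1 } => 675/1024
step 12: add BLUE to get BRBRBRBRRRBB; options L={ 0, 1/2, 5/8, 21/32, 337/512, 675/1024 } R={ 169/256, 85/128, 43/64, 11/16, 3/4, 1 } => 1351/2048
step 13: add RED to get BRBRBRBRRRBBR; options L={ 0, 1/2, 5/8, 21/32, 337/512, 675/1024 } R={ 1351/2048, 169/256, 85/128, 43/64, 11/16, 3/4, 1 } => 2701/4096
step 14: add BLUE to get BRBRBRBRRRBBRB; options L={ 0, 1/2, 5/8, 21/32, 337/512, 675/1024, 2701/4096 } R={ 1351/2048, 169/256, 85/128, 43/64, 11/16, 3/4, 1 } => 5403/8192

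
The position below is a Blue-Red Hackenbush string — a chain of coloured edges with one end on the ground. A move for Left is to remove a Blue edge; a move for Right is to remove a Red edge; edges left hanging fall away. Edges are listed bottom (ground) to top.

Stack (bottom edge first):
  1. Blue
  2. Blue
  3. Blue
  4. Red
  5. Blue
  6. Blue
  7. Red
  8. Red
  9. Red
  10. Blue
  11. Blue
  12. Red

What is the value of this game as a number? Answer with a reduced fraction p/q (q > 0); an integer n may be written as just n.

val_1 [B]  L=[0]  R=[]  = 1
val_2 [BB]  L=[0; 1]  R=[]  = 2
val_3 [BBB]  L=[0; 1; 2]  R=[]  = 3
val_4 [BBBR]  L=[0; 1; 2]  R=[3]  = 5/2
val_5 [BBBRB]  L=[0; 1; 2; 5/2]  R=[3]  = 11/4
val_6 [BBBRBB]  L=[0; 1; 2; 5/2; 11/4]  R=[3]  = 23/8
val_7 [BBBRBBR]  L=[0; 1; 2; 5/2; 11/4]  R=[23/8; 3]  = 45/16
val_8 [BBBRBBRR]  L=[0; 1; 2; 5/2; 11/4]  R=[45/16; 23/8; 3]  = 89/32
val_9 [BBBRBBRRR]  L=[0; 1; 2; 5/2; 11/4]  R=[89/32; 45/16; 23/8; 3]  = 177/64
val_10 [BBBRBBRRRB]  L=[0; 1; 2; 5/2; 11/4; 177/64]  R=[89/32; 45/16; 23/8; 3]  = 355/128
val_11 [BBBRBBRRRBB]  L=[0; 1; 2; 5/2; 11/4; 177/64; 355/128]  R=[89/32; 45/16; 23/8; 3]  = 711/256
val_12 [BBBRBBRRRBBR]  L=[0; 1; 2; 5/2; 11/4; 177/64; 355/128]  R=[711/256; 89/32; 45/16; 23/8; 3]  = 1421/512

1421/512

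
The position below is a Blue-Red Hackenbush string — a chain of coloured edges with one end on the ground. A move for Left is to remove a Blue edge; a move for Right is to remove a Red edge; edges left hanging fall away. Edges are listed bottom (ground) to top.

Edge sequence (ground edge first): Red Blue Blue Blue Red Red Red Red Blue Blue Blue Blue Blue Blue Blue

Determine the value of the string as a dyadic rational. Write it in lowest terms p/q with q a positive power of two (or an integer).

Recurse on prefixes of the 15-edge string Red Blue Blue Blue Red Red Red Red Blue Blue Blue Blue Blue Blue Blue:
step 1: add Red to get R; options L={ — } R={ 0 } so -1
step 2: add Blue to get RB; options L={ -1 } R={ 0 } so -1/2
step 3: add Blue to get RBB; options L={ -1,-1/2 } R={ 0 } so -1/4
step 4: add Blue to get RBBB; options L={ -1,-1/2,-1/4 } R={ 0 } so -1/8
step 5: add Red to get RBBBR; options L={ -1,-1/2,-1/4 } R={ -1/8,0 } so -3/16
step 6: add Red to get RBBBRR; options L={ -1,-1/2,-1/4 } R={ -3/16,-1/8,0 } so -7/32
step 7: add Red to get RBBBRRR; options L={ -1,-1/2,-1/4 } R={ -7/32,-3/16,-1/8,0 } so -15/64
step 8: add Red to get RBBBRRRR; options L={ -1,-1/2,-1/4 } R={ -15/64,-7/32,-3/16,-1/8,0 } so -31/128
step 9: add Blue to get RBBBRRRRB; options L={ -1,-1/2,-1/4,-31/128 } R={ -15/64,-7/32,-3/16,-1/8,0 } so -61/256
step 10: add Blue to get RBBBRRRRBB; options L={ -1,-1/2,-1/4,-31/128,-61/256 } R={ -15/64,-7/32,-3/16,-1/8,0 } so -121/512
step 11: add Blue to get RBBBRRRRBBB; options L={ -1,-1/2,-1/4,-31/128,-61/256,-121/512 } R={ -15/64,-7/32,-3/16,-1/8,0 } so -241/1024
step 12: add Blue to get RBBBRRRRBBBB; options L={ -1,-1/2,-1/4,-31/128,-61/256,-121/512,-241/1024 } R={ -15/64,-7/32,-3/16,-1/8,0 } so -481/2048
step 13: add Blue to get RBBBRRRRBBBBB; options L={ -1,-1/2,-1/4,-31/128,-61/256,-121/512,-241/1024,-481/2048 } R={ -15/64,-7/32,-3/16,-1/8,0 } so -961/4096
step 14: add Blue to get RBBBRRRRBBBBBB; options L={ -1,-1/2,-1/4,-31/128,-61/256,-121/512,-241/1024,-481/2048,-961/4096 } R={ -15/64,-7/32,-3/16,-1/8,0 } so -1921/8192
step 15: add Blue to get RBBBRRRRBBBBBBB; options L={ -1,-1/2,-1/4,-31/128,-61/256,-121/512,-241/1024,-481/2048,-961/4096,-1921/8192 } R={ -15/64,-7/32,-3/16,-1/8,0 } so -3841/16384

-3841/16384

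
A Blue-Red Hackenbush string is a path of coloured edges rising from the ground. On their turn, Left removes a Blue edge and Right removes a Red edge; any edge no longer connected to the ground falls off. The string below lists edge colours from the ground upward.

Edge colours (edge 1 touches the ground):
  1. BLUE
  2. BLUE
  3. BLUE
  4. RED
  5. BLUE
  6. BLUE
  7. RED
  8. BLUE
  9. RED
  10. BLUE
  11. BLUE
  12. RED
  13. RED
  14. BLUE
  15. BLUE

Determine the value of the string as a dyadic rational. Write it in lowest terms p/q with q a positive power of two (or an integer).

11623/4096

Recurse on prefixes of the 15-edge string BLUE BLUE BLUE RED BLUE BLUE RED BLUE RED BLUE BLUE RED RED BLUE BLUE:
value_1 [B]  L=[0]  R=[none]  ⇒ 1
value_2 [BB]  L=[0,1]  R=[none]  ⇒ 2
value_3 [BBB]  L=[0,1,2]  R=[none]  ⇒ 3
value_4 [BBBR]  L=[0,1,2]  R=[3]  ⇒ 5/2
value_5 [BBBRB]  L=[0,1,2,5/2]  R=[3]  ⇒ 11/4
value_6 [BBBRBB]  L=[0,1,2,5/2,11/4]  R=[3]  ⇒ 23/8
value_7 [BBBRBBR]  L=[0,1,2,5/2,11/4]  R=[23/8,3]  ⇒ 45/16
value_8 [BBBRBBRB]  L=[0,1,2,5/2,11/4,45/16]  R=[23/8,3]  ⇒ 91/32
value_9 [BBBRBBRBR]  L=[0,1,2,5/2,11/4,45/16]  R=[91/32,23/8,3]  ⇒ 181/64
value_10 [BBBRBBRBRB]  L=[0,1,2,5/2,11/4,45/16,181/64]  R=[91/32,23/8,3]  ⇒ 363/128
value_11 [BBBRBBRBRBB]  L=[0,1,2,5/2,11/4,45/16,181/64,363/128]  R=[91/32,23/8,3]  ⇒ 727/256
value_12 [BBBRBBRBRBBR]  L=[0,1,2,5/2,11/4,45/16,181/64,363/128]  R=[727/256,91/32,23/8,3]  ⇒ 1453/512
value_13 [BBBRBBRBRBBRR]  L=[0,1,2,5/2,11/4,45/16,181/64,363/128]  R=[1453/512,727/256,91/32,23/8,3]  ⇒ 2905/1024
value_14 [BBBRBBRBRBBRRB]  L=[0,1,2,5/2,11/4,45/16,181/64,363/128,2905/1024]  R=[1453/512,727/256,91/32,23/8,3]  ⇒ 5811/2048
value_15 [BBBRBBRBRBBRRBB]  L=[0,1,2,5/2,11/4,45/16,181/64,363/128,2905/1024,5811/2048]  R=[1453/512,727/256,91/32,23/8,3]  ⇒ 11623/4096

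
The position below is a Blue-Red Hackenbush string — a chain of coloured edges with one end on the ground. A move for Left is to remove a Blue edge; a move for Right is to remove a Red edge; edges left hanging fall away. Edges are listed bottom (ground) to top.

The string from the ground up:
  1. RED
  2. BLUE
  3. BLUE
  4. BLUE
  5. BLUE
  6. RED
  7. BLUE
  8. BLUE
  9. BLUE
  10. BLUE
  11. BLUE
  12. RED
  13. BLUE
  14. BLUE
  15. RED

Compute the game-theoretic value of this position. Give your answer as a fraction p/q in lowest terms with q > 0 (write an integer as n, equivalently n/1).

-1043/16384

Prefix values for RED BLUE BLUE BLUE BLUE RED BLUE BLUE BLUE BLUE BLUE RED BLUE BLUE RED via {L|R} + simplicity:
R: Left { (no moves) }, Right { 0 } => simplest -1
RB: Left { -1 }, Right { 0 } => simplest -1/2
RBB: Left { -1,-1/2 }, Right { 0 } => simplest -1/4
RBBB: Left { -1,-1/2,-1/4 }, Right { 0 } => simplest -1/8
RBBBB: Left { -1,-1/2,-1/4,-1/8 }, Right { 0 } => simplest -1/16
RBBBBR: Left { -1,-1/2,-1/4,-1/8 }, Right { -1/16,0 } => simplest -3/32
RBBBBRB: Left { -1,-1/2,-1/4,-1/8,-3/32 }, Right { -1/16,0 } => simplest -5/64
RBBBBRBB: Left { -1,-1/2,-1/4,-1/8,-3/32,-5/64 }, Right { -1/16,0 } => simplest -9/128
RBBBBRBBB: Left { -1,-1/2,-1/4,-1/8,-3/32,-5/64,-9/128 }, Right { -1/16,0 } => simplest -17/256
RBBBBRBBBB: Left { -1,-1/2,-1/4,-1/8,-3/32,-5/64,-9/128,-17/256 }, Right { -1/16,0 } => simplest -33/512
RBBBBRBBBBB: Left { -1,-1/2,-1/4,-1/8,-3/32,-5/64,-9/128,-17/256,-33/512 }, Right { -1/16,0 } => simplest -65/1024
RBBBBRBBBBBR: Left { -1,-1/2,-1/4,-1/8,-3/32,-5/64,-9/128,-17/256,-33/512 }, Right { -65/1024,-1/16,0 } => simplest -131/2048
RBBBBRBBBBBRB: Left { -1,-1/2,-1/4,-1/8,-3/32,-5/64,-9/128,-17/256,-33/512,-131/2048 }, Right { -65/1024,-1/16,0 } => simplest -261/4096
RBBBBRBBBBBRBB: Left { -1,-1/2,-1/4,-1/8,-3/32,-5/64,-9/128,-17/256,-33/512,-131/2048,-261/4096 }, Right { -65/1024,-1/16,0 } => simplest -521/8192
RBBBBRBBBBBRBBR: Left { -1,-1/2,-1/4,-1/8,-3/32,-5/64,-9/128,-17/256,-33/512,-131/2048,-261/4096 }, Right { -521/8192,-65/1024,-1/16,0 } => simplest -1043/16384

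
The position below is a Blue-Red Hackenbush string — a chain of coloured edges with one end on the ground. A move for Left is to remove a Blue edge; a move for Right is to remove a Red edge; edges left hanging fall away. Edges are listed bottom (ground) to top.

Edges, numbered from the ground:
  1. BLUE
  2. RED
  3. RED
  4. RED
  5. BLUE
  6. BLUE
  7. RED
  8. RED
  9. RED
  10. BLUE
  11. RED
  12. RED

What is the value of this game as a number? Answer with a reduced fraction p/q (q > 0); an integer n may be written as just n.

393/2048

Prefix values for BLUE RED RED RED BLUE BLUE RED RED RED BLUE RED RED via {L|R} + simplicity:
v(B) = { 0 | · } => 1
v(BR) = { 0 | 1 } => 1/2
v(BRR) = { 0 | 1/2; 1 } => 1/4
v(BRRR) = { 0 | 1/4; 1/2; 1 } => 1/8
v(BRRRB) = { 0; 1/8 | 1/4; 1/2; 1 } => 3/16
v(BRRRBB) = { 0; 1/8; 3/16 | 1/4; 1/2; 1 } => 7/32
v(BRRRBBR) = { 0; 1/8; 3/16 | 7/32; 1/4; 1/2; 1 } => 13/64
v(BRRRBBRR) = { 0; 1/8; 3/16 | 13/64; 7/32; 1/4; 1/2; 1 } => 25/128
v(BRRRBBRRR) = { 0; 1/8; 3/16 | 25/128; 13/64; 7/32; 1/4; 1/2; 1 } => 49/256
v(BRRRBBRRRB) = { 0; 1/8; 3/16; 49/256 | 25/128; 13/64; 7/32; 1/4; 1/2; 1 } => 99/512
v(BRRRBBRRRBR) = { 0; 1/8; 3/16; 49/256 | 99/512; 25/128; 13/64; 7/32; 1/4; 1/2; 1 } => 197/1024
v(BRRRBBRRRBRR) = { 0; 1/8; 3/16; 49/256 | 197/1024; 99/512; 25/128; 13/64; 7/32; 1/4; 1/2; 1 } => 393/2048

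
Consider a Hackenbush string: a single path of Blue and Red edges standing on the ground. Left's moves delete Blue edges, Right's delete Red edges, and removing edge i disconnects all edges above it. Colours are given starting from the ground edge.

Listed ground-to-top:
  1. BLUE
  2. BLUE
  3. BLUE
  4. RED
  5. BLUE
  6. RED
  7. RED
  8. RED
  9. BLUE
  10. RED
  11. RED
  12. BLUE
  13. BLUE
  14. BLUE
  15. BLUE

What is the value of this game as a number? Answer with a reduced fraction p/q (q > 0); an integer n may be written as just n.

Recurse on prefixes of the 15-edge string BLUE BLUE BLUE RED BLUE RED RED RED BLUE RED RED BLUE BLUE BLUE BLUE:
1 of 15 · B · max L 0 · min R +∞ → 1
2 of 15 · BB · max L 1 · min R +∞ → 2
3 of 15 · BBB · max L 2 · min R +∞ → 3
4 of 15 · BBBR · max L 2 · min R 3 → 5/2
5 of 15 · BBBRB · max L 5/2 · min R 3 → 11/4
6 of 15 · BBBRBR · max L 5/2 · min R 11/4 → 21/8
7 of 15 · BBBRBRR · max L 5/2 · min R 21/8 → 41/16
8 of 15 · BBBRBRRR · max L 5/2 · min R 41/16 → 81/32
9 of 15 · BBBRBRRRB · max L 81/32 · min R 41/16 → 163/64
10 of 15 · BBBRBRRRBR · max L 81/32 · min R 163/64 → 325/128
11 of 15 · BBBRBRRRBRR · max L 81/32 · min R 325/128 → 649/256
12 of 15 · BBBRBRRRBRRB · max L 649/256 · min R 325/128 → 1299/512
13 of 15 · BBBRBRRRBRRBB · max L 1299/512 · min R 325/128 → 2599/1024
14 of 15 · BBBRBRRRBRRBBB · max L 2599/1024 · min R 325/128 → 5199/2048
15 of 15 · BBBRBRRRBRRBBBB · max L 5199/2048 · min R 325/128 → 10399/4096

10399/4096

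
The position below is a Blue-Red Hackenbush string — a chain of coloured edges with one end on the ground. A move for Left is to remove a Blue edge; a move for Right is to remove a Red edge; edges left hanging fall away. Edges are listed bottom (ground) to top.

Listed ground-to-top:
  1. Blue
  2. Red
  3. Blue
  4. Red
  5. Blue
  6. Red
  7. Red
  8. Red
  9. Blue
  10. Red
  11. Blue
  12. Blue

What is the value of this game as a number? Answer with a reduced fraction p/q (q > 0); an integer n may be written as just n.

1303/2048

G(B) = { 0 | (no moves) } = 1
G(BR) = { 0 | 1 } = 1/2
G(BRB) = { 0, 1/2 | 1 } = 3/4
G(BRBR) = { 0, 1/2 | 3/4, 1 } = 5/8
G(BRBRB) = { 0, 1/2, 5/8 | 3/4, 1 } = 11/16
G(BRBRBR) = { 0, 1/2, 5/8 | 11/16, 3/4, 1 } = 21/32
G(BRBRBRR) = { 0, 1/2, 5/8 | 21/32, 11/16, 3/4, 1 } = 41/64
G(BRBRBRRR) = { 0, 1/2, 5/8 | 41/64, 21/32, 11/16, 3/4, 1 } = 81/128
G(BRBRBRRRB) = { 0, 1/2, 5/8, 81/128 | 41/64, 21/32, 11/16, 3/4, 1 } = 163/256
G(BRBRBRRRBR) = { 0, 1/2, 5/8, 81/128 | 163/256, 41/64, 21/32, 11/16, 3/4, 1 } = 325/512
G(BRBRBRRRBRB) = { 0, 1/2, 5/8, 81/128, 325/512 | 163/256, 41/64, 21/32, 11/16, 3/4, 1 } = 651/1024
G(BRBRBRRRBRBB) = { 0, 1/2, 5/8, 81/128, 325/512, 651/1024 | 163/256, 41/64, 21/32, 11/16, 3/4, 1 } = 1303/2048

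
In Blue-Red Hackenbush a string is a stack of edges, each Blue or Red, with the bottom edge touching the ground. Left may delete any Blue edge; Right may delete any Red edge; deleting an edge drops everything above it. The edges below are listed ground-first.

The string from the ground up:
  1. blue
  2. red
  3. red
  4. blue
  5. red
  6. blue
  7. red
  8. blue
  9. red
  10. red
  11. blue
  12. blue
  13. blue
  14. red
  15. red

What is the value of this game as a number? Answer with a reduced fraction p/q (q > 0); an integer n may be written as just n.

Build value(s[:k]) for k = 1..15, string s = blue red red blue red blue red blue red red blue blue blue red red.
b: Left { 0 }, Right {  } → simplest 1
br: Left { 0 }, Right { 1 } → simplest 1/2
brr: Left { 0 }, Right { 1/2; 1 } → simplest 1/4
brrb: Left { 0; 1/4 }, Right { 1/2; 1 } → simplest 3/8
brrbr: Left { 0; 1/4 }, Right { 3/8; 1/2; 1 } → simplest 5/16
brrbrb: Left { 0; 1/4; 5/16 }, Right { 3/8; 1/2; 1 } → simplest 11/32
brrbrbr: Left { 0; 1/4; 5/16 }, Right { 11/32; 3/8; 1/2; 1 } → simplest 21/64
brrbrbrb: Left { 0; 1/4; 5/16; 21/64 }, Right { 11/32; 3/8; 1/2; 1 } → simplest 43/128
brrbrbrbr: Left { 0; 1/4; 5/16; 21/64 }, Right { 43/128; 11/32; 3/8; 1/2; 1 } → simplest 85/256
brrbrbrbrr: Left { 0; 1/4; 5/16; 21/64 }, Right { 85/256; 43/128; 11/32; 3/8; 1/2; 1 } → simplest 169/512
brrbrbrbrrb: Left { 0; 1/4; 5/16; 21/64; 169/512 }, Right { 85/256; 43/128; 11/32; 3/8; 1/2; 1 } → simplest 339/1024
brrbrbrbrrbb: Left { 0; 1/4; 5/16; 21/64; 169/512; 339/1024 }, Right { 85/256; 43/128; 11/32; 3/8; 1/2; 1 } → simplest 679/2048
brrbrbrbrrbbb: Left { 0; 1/4; 5/16; 21/64; 169/512; 339/1024; 679/2048 }, Right { 85/256; 43/128; 11/32; 3/8; 1/2; 1 } → simplest 1359/4096
brrbrbrbrrbbbr: Left { 0; 1/4; 5/16; 21/64; 169/512; 339/1024; 679/2048 }, Right { 1359/4096; 85/256; 43/128; 11/32; 3/8; 1/2; 1 } → simplest 2717/8192
brrbrbrbrrbbbrr: Left { 0; 1/4; 5/16; 21/64; 169/512; 339/1024; 679/2048 }, Right { 2717/8192; 1359/4096; 85/256; 43/128; 11/32; 3/8; 1/2; 1 } → simplest 5433/16384

5433/16384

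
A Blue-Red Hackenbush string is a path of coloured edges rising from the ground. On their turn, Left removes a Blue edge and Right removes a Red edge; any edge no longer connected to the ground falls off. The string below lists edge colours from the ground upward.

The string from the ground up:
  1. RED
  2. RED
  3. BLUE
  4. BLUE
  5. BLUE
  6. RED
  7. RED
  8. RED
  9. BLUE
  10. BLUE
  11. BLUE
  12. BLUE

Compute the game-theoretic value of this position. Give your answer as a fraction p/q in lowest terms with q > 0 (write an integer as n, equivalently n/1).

Prefix values for RED RED BLUE BLUE BLUE RED RED RED BLUE BLUE BLUE BLUE via {L|R} + simplicity:
edge 1 of 12 (RED): { — | 0 } ⇒ -1
edge 2 of 12 (RED): { — | -1,0 } ⇒ -2
edge 3 of 12 (BLUE): { -2 | -1,0 } ⇒ -3/2
edge 4 of 12 (BLUE): { -2,-3/2 | -1,0 } ⇒ -5/4
edge 5 of 12 (BLUE): { -2,-3/2,-5/4 | -1,0 } ⇒ -9/8
edge 6 of 12 (RED): { -2,-3/2,-5/4 | -9/8,-1,0 } ⇒ -19/16
edge 7 of 12 (RED): { -2,-3/2,-5/4 | -19/16,-9/8,-1,0 } ⇒ -39/32
edge 8 of 12 (RED): { -2,-3/2,-5/4 | -39/32,-19/16,-9/8,-1,0 } ⇒ -79/64
edge 9 of 12 (BLUE): { -2,-3/2,-5/4,-79/64 | -39/32,-19/16,-9/8,-1,0 } ⇒ -157/128
edge 10 of 12 (BLUE): { -2,-3/2,-5/4,-79/64,-157/128 | -39/32,-19/16,-9/8,-1,0 } ⇒ -313/256
edge 11 of 12 (BLUE): { -2,-3/2,-5/4,-79/64,-157/128,-313/256 | -39/32,-19/16,-9/8,-1,0 } ⇒ -625/512
edge 12 of 12 (BLUE): { -2,-3/2,-5/4,-79/64,-157/128,-313/256,-625/512 | -39/32,-19/16,-9/8,-1,0 } ⇒ -1249/1024

-1249/1024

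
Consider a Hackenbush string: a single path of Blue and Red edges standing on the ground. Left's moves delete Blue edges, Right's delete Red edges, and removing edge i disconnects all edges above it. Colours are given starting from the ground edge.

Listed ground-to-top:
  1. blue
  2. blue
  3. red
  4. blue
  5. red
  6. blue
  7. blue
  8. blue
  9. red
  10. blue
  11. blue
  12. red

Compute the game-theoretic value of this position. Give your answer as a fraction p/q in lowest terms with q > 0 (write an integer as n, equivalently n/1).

b: Left { 0 }, Right {  } ⇒ simplest 1
bb: Left { 0,1 }, Right {  } ⇒ simplest 2
bbr: Left { 0,1 }, Right { 2 } ⇒ simplest 3/2
bbrb: Left { 0,1,3/2 }, Right { 2 } ⇒ simplest 7/4
bbrbr: Left { 0,1,3/2 }, Right { 7/4,2 } ⇒ simplest 13/8
bbrbrb: Left { 0,1,3/2,13/8 }, Right { 7/4,2 } ⇒ simplest 27/16
bbrbrbb: Left { 0,1,3/2,13/8,27/16 }, Right { 7/4,2 } ⇒ simplest 55/32
bbrbrbbb: Left { 0,1,3/2,13/8,27/16,55/32 }, Right { 7/4,2 } ⇒ simplest 111/64
bbrbrbbbr: Left { 0,1,3/2,13/8,27/16,55/32 }, Right { 111/64,7/4,2 } ⇒ simplest 221/128
bbrbrbbbrb: Left { 0,1,3/2,13/8,27/16,55/32,221/128 }, Right { 111/64,7/4,2 } ⇒ simplest 443/256
bbrbrbbbrbb: Left { 0,1,3/2,13/8,27/16,55/32,221/128,443/256 }, Right { 111/64,7/4,2 } ⇒ simplest 887/512
bbrbrbbbrbbr: Left { 0,1,3/2,13/8,27/16,55/32,221/128,443/256 }, Right { 887/512,111/64,7/4,2 } ⇒ simplest 1773/1024

1773/1024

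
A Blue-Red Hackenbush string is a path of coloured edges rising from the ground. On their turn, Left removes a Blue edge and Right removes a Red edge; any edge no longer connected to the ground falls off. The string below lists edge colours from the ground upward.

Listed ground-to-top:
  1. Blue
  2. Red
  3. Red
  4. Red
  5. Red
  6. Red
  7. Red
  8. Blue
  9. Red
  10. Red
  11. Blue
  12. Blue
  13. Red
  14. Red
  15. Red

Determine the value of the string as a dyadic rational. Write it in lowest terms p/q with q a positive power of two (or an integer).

Prefix values for Blue Red Red Red Red Red Red Blue Red Red Blue Blue Red Red Red via {L|R} + simplicity:
1 of 15 · B · max L 0 · min R +∞ ⇒ 1
2 of 15 · BR · max L 0 · min R 1 ⇒ 1/2
3 of 15 · BRR · max L 0 · min R 1/2 ⇒ 1/4
4 of 15 · BRRR · max L 0 · min R 1/4 ⇒ 1/8
5 of 15 · BRRRR · max L 0 · min R 1/8 ⇒ 1/16
6 of 15 · BRRRRR · max L 0 · min R 1/16 ⇒ 1/32
7 of 15 · BRRRRRR · max L 0 · min R 1/32 ⇒ 1/64
8 of 15 · BRRRRRRB · max L 1/64 · min R 1/32 ⇒ 3/128
9 of 15 · BRRRRRRBR · max L 1/64 · min R 3/128 ⇒ 5/256
10 of 15 · BRRRRRRBRR · max L 1/64 · min R 5/256 ⇒ 9/512
11 of 15 · BRRRRRRBRRB · max L 9/512 · min R 5/256 ⇒ 19/1024
12 of 15 · BRRRRRRBRRBB · max L 19/1024 · min R 5/256 ⇒ 39/2048
13 of 15 · BRRRRRRBRRBBR · max L 19/1024 · min R 39/2048 ⇒ 77/4096
14 of 15 · BRRRRRRBRRBBRR · max L 19/1024 · min R 77/4096 ⇒ 153/8192
15 of 15 · BRRRRRRBRRBBRRR · max L 19/1024 · min R 153/8192 ⇒ 305/16384

305/16384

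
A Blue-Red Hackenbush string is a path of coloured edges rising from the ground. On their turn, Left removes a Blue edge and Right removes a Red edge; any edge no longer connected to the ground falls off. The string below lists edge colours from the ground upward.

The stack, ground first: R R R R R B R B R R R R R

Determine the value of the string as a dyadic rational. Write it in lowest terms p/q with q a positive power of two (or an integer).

Prefix values for R R R R R B R B R R R R R via {L|R} + simplicity:
1 of 13 · R · max L −∞ · min R 0 gives -1
2 of 13 · RR · max L −∞ · min R -1 gives -2
3 of 13 · RRR · max L −∞ · min R -2 gives -3
4 of 13 · RRRR · max L −∞ · min R -3 gives -4
5 of 13 · RRRRR · max L −∞ · min R -4 gives -5
6 of 13 · RRRRRB · max L -5 · min R -4 gives -9/2
7 of 13 · RRRRRBR · max L -5 · min R -9/2 gives -19/4
8 of 13 · RRRRRBRB · max L -19/4 · min R -9/2 gives -37/8
9 of 13 · RRRRRBRBR · max L -19/4 · min R -37/8 gives -75/16
10 of 13 · RRRRRBRBRR · max L -19/4 · min R -75/16 gives -151/32
11 of 13 · RRRRRBRBRRR · max L -19/4 · min R -151/32 gives -303/64
12 of 13 · RRRRRBRBRRRR · max L -19/4 · min R -303/64 gives -607/128
13 of 13 · RRRRRBRBRRRRR · max L -19/4 · min R -607/128 gives -1215/256

-1215/256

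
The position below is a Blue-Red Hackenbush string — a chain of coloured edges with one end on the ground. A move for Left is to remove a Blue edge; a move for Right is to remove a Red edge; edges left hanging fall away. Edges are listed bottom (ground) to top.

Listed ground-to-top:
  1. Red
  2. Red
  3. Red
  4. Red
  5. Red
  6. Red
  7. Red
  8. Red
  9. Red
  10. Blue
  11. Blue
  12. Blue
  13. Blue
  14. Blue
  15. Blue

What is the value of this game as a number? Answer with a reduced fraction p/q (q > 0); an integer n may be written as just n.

g_1 [R]  L=[(no moves)]  R=[0]  — -1
g_2 [RR]  L=[(no moves)]  R=[-1 0]  — -2
g_3 [RRR]  L=[(no moves)]  R=[-2 -1 0]  — -3
g_4 [RRRR]  L=[(no moves)]  R=[-3 -2 -1 0]  — -4
g_5 [RRRRR]  L=[(no moves)]  R=[-4 -3 -2 -1 0]  — -5
g_6 [RRRRRR]  L=[(no moves)]  R=[-5 -4 -3 -2 -1 0]  — -6
g_7 [RRRRRRR]  L=[(no moves)]  R=[-6 -5 -4 -3 -2 -1 0]  — -7
g_8 [RRRRRRRR]  L=[(no moves)]  R=[-7 -6 -5 -4 -3 -2 -1 0]  — -8
g_9 [RRRRRRRRR]  L=[(no moves)]  R=[-8 -7 -6 -5 -4 -3 -2 -1 0]  — -9
g_10 [RRRRRRRRRB]  L=[-9]  R=[-8 -7 -6 -5 -4 -3 -2 -1 0]  — -17/2
g_11 [RRRRRRRRRBB]  L=[-9 -17/2]  R=[-8 -7 -6 -5 -4 -3 -2 -1 0]  — -33/4
g_12 [RRRRRRRRRBBB]  L=[-9 -17/2 -33/4]  R=[-8 -7 -6 -5 -4 -3 -2 -1 0]  — -65/8
g_13 [RRRRRRRRRBBBB]  L=[-9 -17/2 -33/4 -65/8]  R=[-8 -7 -6 -5 -4 -3 -2 -1 0]  — -129/16
g_14 [RRRRRRRRRBBBBB]  L=[-9 -17/2 -33/4 -65/8 -129/16]  R=[-8 -7 -6 -5 -4 -3 -2 -1 0]  — -257/32
g_15 [RRRRRRRRRBBBBBB]  L=[-9 -17/2 -33/4 -65/8 -129/16 -257/32]  R=[-8 -7 -6 -5 -4 -3 -2 -1 0]  — -513/64

-513/64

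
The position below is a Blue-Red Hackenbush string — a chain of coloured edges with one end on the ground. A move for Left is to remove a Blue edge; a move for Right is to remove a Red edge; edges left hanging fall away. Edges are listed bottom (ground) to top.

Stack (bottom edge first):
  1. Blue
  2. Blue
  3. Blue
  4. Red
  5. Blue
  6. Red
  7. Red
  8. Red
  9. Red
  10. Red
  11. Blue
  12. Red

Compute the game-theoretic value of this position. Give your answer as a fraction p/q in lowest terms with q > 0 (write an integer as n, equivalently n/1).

Prefix values for Blue Blue Blue Red Blue Red Red Red Red Red Blue Red via {L|R} + simplicity:
val(B) = { 0 |  } → 1
val(BB) = { 0; 1 |  } → 2
val(BBB) = { 0; 1; 2 |  } → 3
val(BBBR) = { 0; 1; 2 | 3 } → 5/2
val(BBBRB) = { 0; 1; 2; 5/2 | 3 } → 11/4
val(BBBRBR) = { 0; 1; 2; 5/2 | 11/4; 3 } → 21/8
val(BBBRBRR) = { 0; 1; 2; 5/2 | 21/8; 11/4; 3 } → 41/16
val(BBBRBRRR) = { 0; 1; 2; 5/2 | 41/16; 21/8; 11/4; 3 } → 81/32
val(BBBRBRRRR) = { 0; 1; 2; 5/2 | 81/32; 41/16; 21/8; 11/4; 3 } → 161/64
val(BBBRBRRRRR) = { 0; 1; 2; 5/2 | 161/64; 81/32; 41/16; 21/8; 11/4; 3 } → 321/128
val(BBBRBRRRRRB) = { 0; 1; 2; 5/2; 321/128 | 161/64; 81/32; 41/16; 21/8; 11/4; 3 } → 643/256
val(BBBRBRRRRRBR) = { 0; 1; 2; 5/2; 321/128 | 643/256; 161/64; 81/32; 41/16; 21/8; 11/4; 3 } → 1285/512

1285/512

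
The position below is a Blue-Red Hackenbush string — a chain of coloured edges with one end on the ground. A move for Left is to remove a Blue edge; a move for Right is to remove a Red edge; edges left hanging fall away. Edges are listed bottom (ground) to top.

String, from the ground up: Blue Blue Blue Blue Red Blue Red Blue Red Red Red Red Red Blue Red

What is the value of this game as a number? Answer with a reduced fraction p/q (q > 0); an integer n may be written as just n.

Prefix values for Blue Blue Blue Blue Red Blue Red Blue Red Red Red Red Red Blue Red via {L|R} + simplicity:
step 1: add Blue to get B; options L={ 0 } R={ ∅ } = 1
step 2: add Blue to get BB; options L={ 0,1 } R={ ∅ } = 2
step 3: add Blue to get BBB; options L={ 0,1,2 } R={ ∅ } = 3
step 4: add Blue to get BBBB; options L={ 0,1,2,3 } R={ ∅ } = 4
step 5: add Red to get BBBBR; options L={ 0,1,2,3 } R={ 4 } = 7/2
step 6: add Blue to get BBBBRB; options L={ 0,1,2,3,7/2 } R={ 4 } = 15/4
step 7: add Red to get BBBBRBR; options L={ 0,1,2,3,7/2 } R={ 15/4,4 } = 29/8
step 8: add Blue to get BBBBRBRB; options L={ 0,1,2,3,7/2,29/8 } R={ 15/4,4 } = 59/16
step 9: add Red to get BBBBRBRBR; options L={ 0,1,2,3,7/2,29/8 } R={ 59/16,15/4,4 } = 117/32
step 10: add Red to get BBBBRBRBRR; options L={ 0,1,2,3,7/2,29/8 } R={ 117/32,59/16,15/4,4 } = 233/64
step 11: add Red to get BBBBRBRBRRR; options L={ 0,1,2,3,7/2,29/8 } R={ 233/64,117/32,59/16,15/4,4 } = 465/128
step 12: add Red to get BBBBRBRBRRRR; options L={ 0,1,2,3,7/2,29/8 } R={ 465/128,233/64,117/32,59/16,15/4,4 } = 929/256
step 13: add Red to get BBBBRBRBRRRRR; options L={ 0,1,2,3,7/2,29/8 } R={ 929/256,465/128,233/64,117/32,59/16,15/4,4 } = 1857/512
step 14: add Blue to get BBBBRBRBRRRRRB; options L={ 0,1,2,3,7/2,29/8,1857/512 } R={ 929/256,465/128,233/64,117/32,59/16,15/4,4 } = 3715/1024
step 15: add Red to get BBBBRBRBRRRRRBR; options L={ 0,1,2,3,7/2,29/8,1857/512 } R={ 3715/1024,929/256,465/128,233/64,117/32,59/16,15/4,4 } = 7429/2048

7429/2048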